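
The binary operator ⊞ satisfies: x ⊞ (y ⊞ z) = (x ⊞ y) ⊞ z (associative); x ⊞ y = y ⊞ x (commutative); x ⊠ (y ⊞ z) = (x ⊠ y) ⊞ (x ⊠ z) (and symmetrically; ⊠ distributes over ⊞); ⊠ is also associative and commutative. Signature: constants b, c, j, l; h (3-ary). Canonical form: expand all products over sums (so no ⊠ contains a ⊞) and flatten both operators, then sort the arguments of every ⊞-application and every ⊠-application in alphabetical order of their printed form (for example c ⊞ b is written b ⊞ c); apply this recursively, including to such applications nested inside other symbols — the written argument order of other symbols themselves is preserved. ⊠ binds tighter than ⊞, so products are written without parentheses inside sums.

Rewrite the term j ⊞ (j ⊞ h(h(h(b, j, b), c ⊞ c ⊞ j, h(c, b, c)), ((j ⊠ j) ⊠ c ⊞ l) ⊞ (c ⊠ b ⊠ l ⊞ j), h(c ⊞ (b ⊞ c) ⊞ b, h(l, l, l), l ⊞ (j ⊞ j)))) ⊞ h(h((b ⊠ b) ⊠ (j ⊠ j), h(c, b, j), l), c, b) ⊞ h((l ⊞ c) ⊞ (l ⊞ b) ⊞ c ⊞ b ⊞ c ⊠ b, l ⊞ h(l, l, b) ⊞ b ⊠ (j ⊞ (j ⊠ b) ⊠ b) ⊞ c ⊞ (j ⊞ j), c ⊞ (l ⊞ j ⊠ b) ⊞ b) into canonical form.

Answer: h(b ⊞ b ⊞ b ⊠ c ⊞ c ⊞ c ⊞ l ⊞ l, b ⊠ b ⊠ b ⊠ j ⊞ b ⊠ j ⊞ c ⊞ h(l, l, b) ⊞ j ⊞ j ⊞ l, b ⊞ b ⊠ j ⊞ c ⊞ l) ⊞ h(h(b ⊠ b ⊠ j ⊠ j, h(c, b, j), l), c, b) ⊞ h(h(h(b, j, b), c ⊞ c ⊞ j, h(c, b, c)), b ⊠ c ⊠ l ⊞ c ⊠ j ⊠ j ⊞ j ⊞ l, h(b ⊞ b ⊞ c ⊞ c, h(l, l, l), j ⊞ j ⊞ l)) ⊞ j ⊞ j

Derivation:
Expand:  j ⊞ j ⊞ h(h(h(b, j, b), c ⊞ c ⊞ j, h(c, b, c)), b ⊠ c ⊠ l ⊞ c ⊠ j ⊠ j ⊞ j ⊞ l, h(b ⊞ b ⊞ c ⊞ c, h(l, l, l), j ⊞ j ⊞ l)) ⊞ h(h(b ⊠ b ⊠ j ⊠ j, h(c, b, j), l), c, b) ⊞ h(b ⊞ b ⊞ b ⊠ c ⊞ c ⊞ c ⊞ l ⊞ l, b ⊠ b ⊠ b ⊠ j ⊞ b ⊠ j ⊞ c ⊞ h(l, l, b) ⊞ j ⊞ j ⊞ l, b ⊞ b ⊠ j ⊞ c ⊞ l)
Sort arguments:  h(b ⊞ b ⊞ b ⊠ c ⊞ c ⊞ c ⊞ l ⊞ l, b ⊠ b ⊠ b ⊠ j ⊞ b ⊠ j ⊞ c ⊞ h(l, l, b) ⊞ j ⊞ j ⊞ l, b ⊞ b ⊠ j ⊞ c ⊞ l) ⊞ h(h(b ⊠ b ⊠ j ⊠ j, h(c, b, j), l), c, b) ⊞ h(h(h(b, j, b), c ⊞ c ⊞ j, h(c, b, c)), b ⊠ c ⊠ l ⊞ c ⊠ j ⊠ j ⊞ j ⊞ l, h(b ⊞ b ⊞ c ⊞ c, h(l, l, l), j ⊞ j ⊞ l)) ⊞ j ⊞ j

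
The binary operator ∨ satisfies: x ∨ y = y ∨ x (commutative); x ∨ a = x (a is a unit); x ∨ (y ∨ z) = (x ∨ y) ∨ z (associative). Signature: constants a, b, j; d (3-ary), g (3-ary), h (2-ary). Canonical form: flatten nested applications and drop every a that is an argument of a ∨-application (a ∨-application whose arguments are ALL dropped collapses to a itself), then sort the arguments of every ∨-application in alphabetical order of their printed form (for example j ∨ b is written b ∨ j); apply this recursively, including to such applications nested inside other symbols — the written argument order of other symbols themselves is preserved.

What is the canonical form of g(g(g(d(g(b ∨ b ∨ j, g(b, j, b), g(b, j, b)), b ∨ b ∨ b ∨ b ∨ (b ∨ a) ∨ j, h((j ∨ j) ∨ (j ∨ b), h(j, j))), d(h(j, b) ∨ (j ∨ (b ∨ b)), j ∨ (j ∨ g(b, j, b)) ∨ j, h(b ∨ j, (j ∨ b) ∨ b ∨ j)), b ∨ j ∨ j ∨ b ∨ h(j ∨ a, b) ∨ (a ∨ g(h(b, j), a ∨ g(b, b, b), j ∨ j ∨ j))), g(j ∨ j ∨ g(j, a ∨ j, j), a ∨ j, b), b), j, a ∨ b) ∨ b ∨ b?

Inside:  g(g(g(d(g(b ∨ b ∨ j, g(b, j, b), g(b, j, b)), b ∨ b ∨ b ∨ b ∨ (b ∨ a) ∨ j, h((j ∨ j) ∨ (j ∨ b), h(j, j))), d(h(j, b) ∨ (j ∨ (b ∨ b)), j ∨ (j ∨ g(b, j, b)) ∨ j, h(b ∨ j, (j ∨ b) ∨ b ∨ j)), b ∨ j ∨ j ∨ b ∨ h(j ∨ a, b) ∨ (a ∨ g(h(b, j), a ∨ g(b, b, b), j ∨ j ∨ j))), g(j ∨ j ∨ g(j, a ∨ j, j), a ∨ j, b), b), j, a ∨ b)  →  g(g(g(d(g(b ∨ b ∨ j, g(b, j, b), g(b, j, b)), b ∨ b ∨ b ∨ b ∨ b ∨ j, h(b ∨ j ∨ j ∨ j, h(j, j))), d(b ∨ b ∨ h(j, b) ∨ j, g(b, j, b) ∨ j ∨ j ∨ j, h(b ∨ j, b ∨ b ∨ j ∨ j)), b ∨ b ∨ g(h(b, j), g(b, b, b), j ∨ j ∨ j) ∨ h(j, b) ∨ j ∨ j), g(g(j, j, j) ∨ j ∨ j, j, b), b), j, b)
Order the arguments:  b ∨ b ∨ g(g(g(d(g(b ∨ b ∨ j, g(b, j, b), g(b, j, b)), b ∨ b ∨ b ∨ b ∨ b ∨ j, h(b ∨ j ∨ j ∨ j, h(j, j))), d(b ∨ b ∨ h(j, b) ∨ j, g(b, j, b) ∨ j ∨ j ∨ j, h(b ∨ j, b ∨ b ∨ j ∨ j)), b ∨ b ∨ g(h(b, j), g(b, b, b), j ∨ j ∨ j) ∨ h(j, b) ∨ j ∨ j), g(g(j, j, j) ∨ j ∨ j, j, b), b), j, b)

Answer: b ∨ b ∨ g(g(g(d(g(b ∨ b ∨ j, g(b, j, b), g(b, j, b)), b ∨ b ∨ b ∨ b ∨ b ∨ j, h(b ∨ j ∨ j ∨ j, h(j, j))), d(b ∨ b ∨ h(j, b) ∨ j, g(b, j, b) ∨ j ∨ j ∨ j, h(b ∨ j, b ∨ b ∨ j ∨ j)), b ∨ b ∨ g(h(b, j), g(b, b, b), j ∨ j ∨ j) ∨ h(j, b) ∨ j ∨ j), g(g(j, j, j) ∨ j ∨ j, j, b), b), j, b)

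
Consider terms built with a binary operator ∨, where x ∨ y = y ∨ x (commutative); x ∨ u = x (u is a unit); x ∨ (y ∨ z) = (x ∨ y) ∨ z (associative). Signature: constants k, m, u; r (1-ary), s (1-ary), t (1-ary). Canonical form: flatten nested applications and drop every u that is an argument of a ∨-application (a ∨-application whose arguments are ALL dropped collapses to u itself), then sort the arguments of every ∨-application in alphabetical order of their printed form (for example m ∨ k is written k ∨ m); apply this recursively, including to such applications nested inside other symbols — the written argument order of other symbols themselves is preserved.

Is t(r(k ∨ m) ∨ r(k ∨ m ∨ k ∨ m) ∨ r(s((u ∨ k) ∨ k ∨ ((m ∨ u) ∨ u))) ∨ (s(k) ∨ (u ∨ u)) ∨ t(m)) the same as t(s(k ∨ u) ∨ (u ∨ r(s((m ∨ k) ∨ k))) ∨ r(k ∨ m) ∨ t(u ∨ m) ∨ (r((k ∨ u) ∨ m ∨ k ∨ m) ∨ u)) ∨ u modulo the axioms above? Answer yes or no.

Answer: yes — both canonical forms are t(r(k ∨ k ∨ m ∨ m) ∨ r(k ∨ m) ∨ r(s(k ∨ k ∨ m)) ∨ s(k) ∨ t(m))

Derivation:
Left:  t(r(k ∨ m) ∨ r(k ∨ m ∨ k ∨ m) ∨ r(s((u ∨ k) ∨ k ∨ ((m ∨ u) ∨ u))) ∨ (s(k) ∨ (u ∨ u)) ∨ t(m))
  Focus inside:  r(k ∨ m) ∨ r(k ∨ m ∨ k ∨ m) ∨ r(s((u ∨ k) ∨ k ∨ ((m ∨ u) ∨ u))) ∨ (s(k) ∨ (u ∨ u)) ∨ t(m)
  Un-nest:  r(k ∨ m) ∨ r(k ∨ m ∨ k ∨ m) ∨ r(s((u ∨ k) ∨ k ∨ ((m ∨ u) ∨ u))) ∨ s(k) ∨ u ∨ u ∨ t(m)
  Inside:  r(k ∨ m ∨ k ∨ m)  →  r(k ∨ k ∨ m ∨ m)
  Inside:  r(s((u ∨ k) ∨ k ∨ ((m ∨ u) ∨ u)))  →  r(s(k ∨ k ∨ m))
  Drop the unit:  drop u (×2)
  Sort arguments:  r(k ∨ k ∨ m ∨ m) ∨ r(k ∨ m) ∨ r(s(k ∨ k ∨ m)) ∨ s(k) ∨ t(m)
  Rebuild:  t(r(k ∨ k ∨ m ∨ m) ∨ r(k ∨ m) ∨ r(s(k ∨ k ∨ m)) ∨ s(k) ∨ t(m))
Right:  t(s(k ∨ u) ∨ (u ∨ r(s((m ∨ k) ∨ k))) ∨ r(k ∨ m) ∨ t(u ∨ m) ∨ (r((k ∨ u) ∨ m ∨ k ∨ m) ∨ u)) ∨ u
  Simplify inside:  t(s(k ∨ u) ∨ (u ∨ r(s((m ∨ k) ∨ k))) ∨ r(k ∨ m) ∨ t(u ∨ m) ∨ (r((k ∨ u) ∨ m ∨ k ∨ m) ∨ u))  →  t(r(k ∨ k ∨ m ∨ m) ∨ r(k ∨ m) ∨ r(s(k ∨ k ∨ m)) ∨ s(k) ∨ t(m))
  Units out:  drop u
  Order the arguments:  t(r(k ∨ k ∨ m ∨ m) ∨ r(k ∨ m) ∨ r(s(k ∨ k ∨ m)) ∨ s(k) ∨ t(m))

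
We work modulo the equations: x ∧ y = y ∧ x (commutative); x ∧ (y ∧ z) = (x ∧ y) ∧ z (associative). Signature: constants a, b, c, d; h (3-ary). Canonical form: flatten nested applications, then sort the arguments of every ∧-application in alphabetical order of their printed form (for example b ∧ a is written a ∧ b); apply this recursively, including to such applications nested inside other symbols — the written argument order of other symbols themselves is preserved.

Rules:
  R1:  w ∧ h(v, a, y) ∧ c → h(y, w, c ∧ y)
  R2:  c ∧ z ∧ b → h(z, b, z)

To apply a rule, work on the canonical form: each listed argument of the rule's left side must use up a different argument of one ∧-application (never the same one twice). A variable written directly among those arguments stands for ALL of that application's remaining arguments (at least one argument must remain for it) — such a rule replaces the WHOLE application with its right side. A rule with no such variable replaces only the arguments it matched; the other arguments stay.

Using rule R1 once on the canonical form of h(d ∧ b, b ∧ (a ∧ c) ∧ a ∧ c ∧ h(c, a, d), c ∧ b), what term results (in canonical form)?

Answer: h(b ∧ d, h(d, a ∧ a ∧ b ∧ c, c ∧ d), b ∧ c)

Derivation:
Canonical form:  h(b ∧ d, a ∧ a ∧ b ∧ c ∧ c ∧ h(c, a, d), b ∧ c)
Match R1:  consume c, h(c, a, d);  v := c, w := a ∧ a ∧ b ∧ c, y := d
The extension variable absorbs all remaining arguments, so the whole application is rewritten.
Giving:  h(b ∧ d, h(d, a ∧ a ∧ b ∧ c, c ∧ d), b ∧ c)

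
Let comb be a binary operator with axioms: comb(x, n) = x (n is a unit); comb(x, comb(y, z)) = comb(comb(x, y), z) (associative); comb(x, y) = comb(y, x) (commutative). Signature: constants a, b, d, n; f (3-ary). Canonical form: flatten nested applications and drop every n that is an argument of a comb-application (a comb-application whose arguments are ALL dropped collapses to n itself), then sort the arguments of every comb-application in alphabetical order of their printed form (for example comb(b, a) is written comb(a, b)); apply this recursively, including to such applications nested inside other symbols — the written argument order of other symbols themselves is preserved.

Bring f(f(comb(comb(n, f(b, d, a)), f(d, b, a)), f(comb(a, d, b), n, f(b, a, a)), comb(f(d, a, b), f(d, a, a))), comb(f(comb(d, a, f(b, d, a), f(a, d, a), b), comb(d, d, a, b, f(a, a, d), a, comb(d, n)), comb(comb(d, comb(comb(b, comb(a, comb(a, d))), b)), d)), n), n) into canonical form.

Work inside:  comb(f(comb(d, a, f(b, d, a), f(a, d, a), b), comb(d, d, a, b, f(a, a, d), a, comb(d, n)), comb(comb(d, comb(comb(b, comb(a, comb(a, d))), b)), d)), n)
Simplify inside:  f(comb(d, a, f(b, d, a), f(a, d, a), b), comb(d, d, a, b, f(a, a, d), a, comb(d, n)), comb(comb(d, comb(comb(b, comb(a, comb(a, d))), b)), d))  →  f(comb(a, b, d, f(a, d, a), f(b, d, a)), comb(a, a, b, d, d, d, f(a, a, d)), comb(a, a, b, b, d, d, d))
Units out:  drop n
Sort:  f(comb(a, b, d, f(a, d, a), f(b, d, a)), comb(a, a, b, d, d, d, f(a, a, d)), comb(a, a, b, b, d, d, d))
Rebuild:  f(f(comb(f(b, d, a), f(d, b, a)), f(comb(a, b, d), n, f(b, a, a)), comb(f(d, a, a), f(d, a, b))), f(comb(a, b, d, f(a, d, a), f(b, d, a)), comb(a, a, b, d, d, d, f(a, a, d)), comb(a, a, b, b, d, d, d)), n)

Answer: f(f(comb(f(b, d, a), f(d, b, a)), f(comb(a, b, d), n, f(b, a, a)), comb(f(d, a, a), f(d, a, b))), f(comb(a, b, d, f(a, d, a), f(b, d, a)), comb(a, a, b, d, d, d, f(a, a, d)), comb(a, a, b, b, d, d, d)), n)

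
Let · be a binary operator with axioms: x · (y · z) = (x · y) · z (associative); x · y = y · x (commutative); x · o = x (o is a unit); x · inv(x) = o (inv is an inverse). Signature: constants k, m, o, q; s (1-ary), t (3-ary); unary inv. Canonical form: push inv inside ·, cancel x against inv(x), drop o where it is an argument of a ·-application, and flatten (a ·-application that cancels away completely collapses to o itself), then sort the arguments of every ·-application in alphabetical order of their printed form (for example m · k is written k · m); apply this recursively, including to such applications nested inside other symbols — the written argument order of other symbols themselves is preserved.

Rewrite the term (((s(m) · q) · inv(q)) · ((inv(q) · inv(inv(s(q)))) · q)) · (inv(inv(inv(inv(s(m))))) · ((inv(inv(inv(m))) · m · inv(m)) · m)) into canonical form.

Answer: s(m) · s(m) · s(q)

Derivation:
Push inv inside:  distribute inv over · and collapse double inv
Cancel:  q cancels; m cancels
Combine occurrences:  s(m) · s(m) · s(q)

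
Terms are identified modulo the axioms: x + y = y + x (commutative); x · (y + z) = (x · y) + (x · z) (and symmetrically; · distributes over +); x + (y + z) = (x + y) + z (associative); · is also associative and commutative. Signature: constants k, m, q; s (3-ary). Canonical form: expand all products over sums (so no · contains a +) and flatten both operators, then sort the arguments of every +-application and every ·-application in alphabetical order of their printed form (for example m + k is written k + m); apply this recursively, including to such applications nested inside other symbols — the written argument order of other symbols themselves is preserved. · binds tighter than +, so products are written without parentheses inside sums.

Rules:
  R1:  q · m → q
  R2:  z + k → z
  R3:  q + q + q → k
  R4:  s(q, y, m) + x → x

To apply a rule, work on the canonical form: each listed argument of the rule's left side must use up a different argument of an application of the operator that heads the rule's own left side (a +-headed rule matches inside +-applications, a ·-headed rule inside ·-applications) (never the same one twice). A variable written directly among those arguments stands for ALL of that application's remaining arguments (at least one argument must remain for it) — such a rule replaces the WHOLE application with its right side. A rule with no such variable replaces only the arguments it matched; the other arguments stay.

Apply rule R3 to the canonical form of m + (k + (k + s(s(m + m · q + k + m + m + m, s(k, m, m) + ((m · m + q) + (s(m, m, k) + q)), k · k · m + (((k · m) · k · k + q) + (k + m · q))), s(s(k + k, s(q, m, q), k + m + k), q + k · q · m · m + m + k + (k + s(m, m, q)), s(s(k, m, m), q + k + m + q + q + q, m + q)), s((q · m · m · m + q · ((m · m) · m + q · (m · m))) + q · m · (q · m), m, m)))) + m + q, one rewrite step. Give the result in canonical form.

Canonical form:  k + k + m + m + q + s(s(k + m + m + m + m + m · q, m · m + q + q + s(k, m, m) + s(m, m, k), k + k · k · k · m + k · k · m + m · q + q), s(s(k + k, s(q, m, q), k + k + m), k + k + k · m · m · q + m + q + s(m, m, q), s(s(k, m, m), k + m + q + q + q + q, m + q)), s(m · m · m · q + m · m · m · q + m · m · q · q + m · m · q · q, m, m))
R3 matches:  uses q, q, q
Giving:  k + k + m + m + q + s(s(k + m + m + m + m + m · q, m · m + q + q + s(k, m, m) + s(m, m, k), k + k · k · k · m + k · k · m + m · q + q), s(s(k + k, s(q, m, q), k + k + m), k + k + k · m · m · q + m + q + s(m, m, q), s(s(k, m, m), k + k + m + q, m + q)), s(m · m · m · q + m · m · m · q + m · m · q · q + m · m · q · q, m, m))

Answer: k + k + m + m + q + s(s(k + m + m + m + m + m · q, m · m + q + q + s(k, m, m) + s(m, m, k), k + k · k · k · m + k · k · m + m · q + q), s(s(k + k, s(q, m, q), k + k + m), k + k + k · m · m · q + m + q + s(m, m, q), s(s(k, m, m), k + k + m + q, m + q)), s(m · m · m · q + m · m · m · q + m · m · q · q + m · m · q · q, m, m))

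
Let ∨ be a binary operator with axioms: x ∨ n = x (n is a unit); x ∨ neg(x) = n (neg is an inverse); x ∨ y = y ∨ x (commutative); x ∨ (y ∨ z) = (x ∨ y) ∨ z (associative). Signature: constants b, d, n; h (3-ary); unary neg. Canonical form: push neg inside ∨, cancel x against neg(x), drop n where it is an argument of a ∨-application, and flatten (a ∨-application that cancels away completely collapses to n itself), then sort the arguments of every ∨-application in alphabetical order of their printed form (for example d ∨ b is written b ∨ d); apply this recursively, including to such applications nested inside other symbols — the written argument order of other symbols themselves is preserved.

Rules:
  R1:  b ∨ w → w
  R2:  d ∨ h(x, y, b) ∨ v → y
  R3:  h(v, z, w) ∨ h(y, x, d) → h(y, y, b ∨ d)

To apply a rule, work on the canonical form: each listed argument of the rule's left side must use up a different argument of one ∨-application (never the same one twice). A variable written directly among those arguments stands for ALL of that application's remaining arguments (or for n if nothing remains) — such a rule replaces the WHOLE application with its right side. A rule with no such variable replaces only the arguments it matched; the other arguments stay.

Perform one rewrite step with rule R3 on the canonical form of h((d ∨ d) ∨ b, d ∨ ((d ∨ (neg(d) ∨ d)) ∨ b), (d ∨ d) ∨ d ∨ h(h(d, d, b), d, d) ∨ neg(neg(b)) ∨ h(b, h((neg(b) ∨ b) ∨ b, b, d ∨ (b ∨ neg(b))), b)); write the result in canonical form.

Canonical form:  h(b ∨ d ∨ d, b ∨ d ∨ d, b ∨ d ∨ d ∨ d ∨ h(b, h(b, b, d), b) ∨ h(h(d, d, b), d, d))
Apply R3:  consuming h(b, h(b, b, d), b), h(h(d, d, b), d, d);  v := b, w := b, x := d, y := h(d, d, b), z := h(b, b, d)
Result:  h(b ∨ d ∨ d, b ∨ d ∨ d, b ∨ d ∨ d ∨ d ∨ h(h(d, d, b), h(d, d, b), b ∨ d))

Answer: h(b ∨ d ∨ d, b ∨ d ∨ d, b ∨ d ∨ d ∨ d ∨ h(h(d, d, b), h(d, d, b), b ∨ d))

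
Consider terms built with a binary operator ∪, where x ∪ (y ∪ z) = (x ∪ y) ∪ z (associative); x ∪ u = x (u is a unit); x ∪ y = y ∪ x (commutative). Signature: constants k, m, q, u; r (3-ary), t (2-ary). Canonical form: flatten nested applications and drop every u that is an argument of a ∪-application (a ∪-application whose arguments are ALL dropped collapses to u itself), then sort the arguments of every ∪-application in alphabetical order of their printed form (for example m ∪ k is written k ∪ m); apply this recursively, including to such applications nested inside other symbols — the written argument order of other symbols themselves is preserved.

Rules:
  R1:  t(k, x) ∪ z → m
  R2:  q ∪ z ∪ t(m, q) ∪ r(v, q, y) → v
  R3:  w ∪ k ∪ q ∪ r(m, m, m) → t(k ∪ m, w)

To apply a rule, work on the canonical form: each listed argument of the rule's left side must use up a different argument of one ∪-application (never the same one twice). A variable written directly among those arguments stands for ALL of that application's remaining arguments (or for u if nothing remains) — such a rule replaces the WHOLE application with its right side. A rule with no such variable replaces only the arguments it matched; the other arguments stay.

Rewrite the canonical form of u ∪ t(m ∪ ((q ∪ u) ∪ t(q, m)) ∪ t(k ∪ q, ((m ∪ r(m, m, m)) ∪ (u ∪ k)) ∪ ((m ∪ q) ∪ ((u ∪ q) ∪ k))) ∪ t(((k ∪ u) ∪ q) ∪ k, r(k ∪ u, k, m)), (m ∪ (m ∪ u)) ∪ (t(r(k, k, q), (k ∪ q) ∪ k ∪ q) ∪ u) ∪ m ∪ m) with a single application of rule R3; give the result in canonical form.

Canonical form:  t(m ∪ q ∪ t(k ∪ k ∪ q, r(k, k, m)) ∪ t(k ∪ q, k ∪ k ∪ m ∪ m ∪ q ∪ q ∪ r(m, m, m)) ∪ t(q, m), m ∪ m ∪ m ∪ m ∪ t(r(k, k, q), k ∪ k ∪ q ∪ q))
R3 matches:  uses k, q, r(m, m, m);  w := k ∪ m ∪ m ∪ q
Every leftover argument binds to the variable; the entire application is replaced.
Giving:  t(m ∪ q ∪ t(k ∪ k ∪ q, r(k, k, m)) ∪ t(k ∪ q, t(k ∪ m, k ∪ m ∪ m ∪ q)) ∪ t(q, m), m ∪ m ∪ m ∪ m ∪ t(r(k, k, q), k ∪ k ∪ q ∪ q))

Answer: t(m ∪ q ∪ t(k ∪ k ∪ q, r(k, k, m)) ∪ t(k ∪ q, t(k ∪ m, k ∪ m ∪ m ∪ q)) ∪ t(q, m), m ∪ m ∪ m ∪ m ∪ t(r(k, k, q), k ∪ k ∪ q ∪ q))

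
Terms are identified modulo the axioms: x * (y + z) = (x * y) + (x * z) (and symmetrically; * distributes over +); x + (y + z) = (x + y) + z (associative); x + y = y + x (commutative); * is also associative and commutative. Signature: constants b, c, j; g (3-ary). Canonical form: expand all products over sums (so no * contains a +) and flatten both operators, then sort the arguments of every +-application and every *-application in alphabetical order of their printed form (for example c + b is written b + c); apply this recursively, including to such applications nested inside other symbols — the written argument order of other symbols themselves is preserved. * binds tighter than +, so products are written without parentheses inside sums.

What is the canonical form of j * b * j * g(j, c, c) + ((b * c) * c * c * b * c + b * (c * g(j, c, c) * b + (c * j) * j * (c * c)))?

Answer: b * b * c * c * c * c + b * b * c * g(j, c, c) + b * c * c * c * j * j + b * g(j, c, c) * j * j

Derivation:
Expand products over sums:  b * g(j, c, c) * j * j + b * b * c * c * c * c + b * b * c * g(j, c, c) + b * c * c * c * j * j
Order the arguments:  b * b * c * c * c * c + b * b * c * g(j, c, c) + b * c * c * c * j * j + b * g(j, c, c) * j * j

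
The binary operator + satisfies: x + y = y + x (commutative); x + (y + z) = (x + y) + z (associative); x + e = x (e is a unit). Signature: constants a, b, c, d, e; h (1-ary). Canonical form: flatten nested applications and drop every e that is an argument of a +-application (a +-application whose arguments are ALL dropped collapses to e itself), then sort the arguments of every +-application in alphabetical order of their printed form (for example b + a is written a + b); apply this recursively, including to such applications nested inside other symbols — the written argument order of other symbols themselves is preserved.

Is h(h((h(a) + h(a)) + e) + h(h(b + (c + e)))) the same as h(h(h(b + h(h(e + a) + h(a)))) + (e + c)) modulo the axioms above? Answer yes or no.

Left:  h(h((h(a) + h(a)) + e) + h(h(b + (c + e))))
  Focus inside:  h((h(a) + h(a)) + e) + h(h(b + (c + e)))
  Inside:  h((h(a) + h(a)) + e)  →  h(h(a) + h(a))
  Inside:  h(h(b + (c + e)))  →  h(h(b + c))
  Sort:  h(h(a) + h(a)) + h(h(b + c))
  Rebuild:  h(h(h(a) + h(a)) + h(h(b + c)))
Right:  h(h(h(b + h(h(e + a) + h(a)))) + (e + c))
  Focus inside:  h(h(b + h(h(e + a) + h(a)))) + (e + c)
  Un-nest:  h(h(b + h(h(e + a) + h(a)))) + e + c
  Simplify inside:  h(h(b + h(h(e + a) + h(a))))  →  h(h(b + h(h(a) + h(a))))
  Drop the unit:  drop e
  Sort arguments:  c + h(h(b + h(h(a) + h(a))))
  Rebuild:  h(c + h(h(b + h(h(a) + h(a)))))

Answer: no — h(h(h(a) + h(a)) + h(h(b + c))) vs h(c + h(h(b + h(h(a) + h(a)))))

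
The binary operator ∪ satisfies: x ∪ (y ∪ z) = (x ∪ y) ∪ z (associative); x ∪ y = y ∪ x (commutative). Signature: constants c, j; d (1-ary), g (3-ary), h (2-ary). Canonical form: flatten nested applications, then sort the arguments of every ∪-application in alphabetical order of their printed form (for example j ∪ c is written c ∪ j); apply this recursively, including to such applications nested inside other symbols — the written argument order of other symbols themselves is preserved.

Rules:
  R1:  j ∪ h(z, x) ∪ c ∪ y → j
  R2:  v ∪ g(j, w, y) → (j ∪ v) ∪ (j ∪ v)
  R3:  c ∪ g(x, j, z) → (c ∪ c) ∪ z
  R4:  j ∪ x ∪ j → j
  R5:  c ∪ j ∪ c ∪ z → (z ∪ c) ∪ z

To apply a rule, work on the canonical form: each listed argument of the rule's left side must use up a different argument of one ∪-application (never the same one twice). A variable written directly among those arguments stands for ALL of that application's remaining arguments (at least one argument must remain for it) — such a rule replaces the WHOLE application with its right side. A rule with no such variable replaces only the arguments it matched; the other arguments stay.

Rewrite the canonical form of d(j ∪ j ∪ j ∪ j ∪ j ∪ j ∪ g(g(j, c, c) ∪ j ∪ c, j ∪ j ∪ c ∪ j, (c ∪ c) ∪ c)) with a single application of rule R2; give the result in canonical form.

Canonical form:  d(g(c ∪ g(j, c, c) ∪ j, c ∪ j ∪ j ∪ j, c ∪ c ∪ c) ∪ j ∪ j ∪ j ∪ j ∪ j ∪ j)
Apply R2:  consuming g(j, c, c);  v := c ∪ j, w := c, y := c
The variable takes the whole remainder — replace the entire application.
Giving:  d(g(c ∪ c ∪ j ∪ j ∪ j ∪ j, c ∪ j ∪ j ∪ j, c ∪ c ∪ c) ∪ j ∪ j ∪ j ∪ j ∪ j ∪ j)

Answer: d(g(c ∪ c ∪ j ∪ j ∪ j ∪ j, c ∪ j ∪ j ∪ j, c ∪ c ∪ c) ∪ j ∪ j ∪ j ∪ j ∪ j ∪ j)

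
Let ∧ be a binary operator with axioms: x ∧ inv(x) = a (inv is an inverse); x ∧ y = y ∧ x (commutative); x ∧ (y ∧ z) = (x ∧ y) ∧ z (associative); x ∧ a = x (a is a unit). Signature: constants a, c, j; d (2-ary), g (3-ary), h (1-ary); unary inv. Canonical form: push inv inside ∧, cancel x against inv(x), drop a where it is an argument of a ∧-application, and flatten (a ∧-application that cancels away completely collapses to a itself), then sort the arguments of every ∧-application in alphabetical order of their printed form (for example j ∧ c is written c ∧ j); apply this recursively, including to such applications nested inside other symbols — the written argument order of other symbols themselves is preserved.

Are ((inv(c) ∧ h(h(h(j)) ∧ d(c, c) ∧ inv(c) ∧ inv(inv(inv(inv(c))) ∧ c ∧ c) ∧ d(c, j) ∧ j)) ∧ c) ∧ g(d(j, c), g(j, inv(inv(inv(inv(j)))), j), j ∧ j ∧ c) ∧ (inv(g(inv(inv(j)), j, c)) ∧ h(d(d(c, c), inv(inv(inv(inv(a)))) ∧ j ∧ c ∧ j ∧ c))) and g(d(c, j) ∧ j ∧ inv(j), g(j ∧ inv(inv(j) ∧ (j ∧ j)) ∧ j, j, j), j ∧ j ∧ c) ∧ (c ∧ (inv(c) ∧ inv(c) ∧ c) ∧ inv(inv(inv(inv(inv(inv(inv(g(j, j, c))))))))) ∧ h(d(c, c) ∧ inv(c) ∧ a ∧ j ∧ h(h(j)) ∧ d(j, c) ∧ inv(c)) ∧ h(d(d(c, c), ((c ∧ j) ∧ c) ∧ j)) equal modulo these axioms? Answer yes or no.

Answer: no — g(d(j, c), g(j, j, j), c ∧ j ∧ j) ∧ h(d(c, c) ∧ d(c, j) ∧ h(h(j)) ∧ inv(c) ∧ inv(c) ∧ j) ∧ h(d(d(c, c), c ∧ c ∧ j ∧ j)) ∧ inv(g(j, j, c)) vs g(d(c, j), g(j, j, j), c ∧ j ∧ j) ∧ h(d(c, c) ∧ d(j, c) ∧ h(h(j)) ∧ inv(c) ∧ inv(c) ∧ j) ∧ h(d(d(c, c), c ∧ c ∧ j ∧ j)) ∧ inv(g(j, j, c))

Derivation:
Left:  ((inv(c) ∧ h(h(h(j)) ∧ d(c, c) ∧ inv(c) ∧ inv(inv(inv(inv(c))) ∧ c ∧ c) ∧ d(c, j) ∧ j)) ∧ c) ∧ g(d(j, c), g(j, inv(inv(inv(inv(j)))), j), j ∧ j ∧ c) ∧ (inv(g(inv(inv(j)), j, c)) ∧ h(d(d(c, c), inv(inv(inv(inv(a)))) ∧ j ∧ c ∧ j ∧ c)))
  Push inv inside:  distribute inv over ∧ and collapse double inv
  Cancel inverse pairs:  c cancels
  Combine occurrences:  h(d(c, c) ∧ d(c, j) ∧ h(h(j)) ∧ inv(c) ∧ inv(c) ∧ j) ∧ g(d(j, c), g(j, j, j), c ∧ j ∧ j) ∧ inv(g(j, j, c)) ∧ h(d(d(c, c), c ∧ c ∧ j ∧ j))
  Order the arguments:  g(d(j, c), g(j, j, j), c ∧ j ∧ j) ∧ h(d(c, c) ∧ d(c, j) ∧ h(h(j)) ∧ inv(c) ∧ inv(c) ∧ j) ∧ h(d(d(c, c), c ∧ c ∧ j ∧ j)) ∧ inv(g(j, j, c))
Right:  g(d(c, j) ∧ j ∧ inv(j), g(j ∧ inv(inv(j) ∧ (j ∧ j)) ∧ j, j, j), j ∧ j ∧ c) ∧ (c ∧ (inv(c) ∧ inv(c) ∧ c) ∧ inv(inv(inv(inv(inv(inv(inv(g(j, j, c))))))))) ∧ h(d(c, c) ∧ inv(c) ∧ a ∧ j ∧ h(h(j)) ∧ d(j, c) ∧ inv(c)) ∧ h(d(d(c, c), ((c ∧ j) ∧ c) ∧ j))
  Push inv inside:  distribute inv over ∧ and collapse double inv
  Inverses cancel:  c cancels
  Collect terms:  g(d(c, j), g(j, j, j), c ∧ j ∧ j) ∧ inv(g(j, j, c)) ∧ h(d(c, c) ∧ d(j, c) ∧ h(h(j)) ∧ inv(c) ∧ inv(c) ∧ j) ∧ h(d(d(c, c), c ∧ c ∧ j ∧ j))
  Sort arguments:  g(d(c, j), g(j, j, j), c ∧ j ∧ j) ∧ h(d(c, c) ∧ d(j, c) ∧ h(h(j)) ∧ inv(c) ∧ inv(c) ∧ j) ∧ h(d(d(c, c), c ∧ c ∧ j ∧ j)) ∧ inv(g(j, j, c))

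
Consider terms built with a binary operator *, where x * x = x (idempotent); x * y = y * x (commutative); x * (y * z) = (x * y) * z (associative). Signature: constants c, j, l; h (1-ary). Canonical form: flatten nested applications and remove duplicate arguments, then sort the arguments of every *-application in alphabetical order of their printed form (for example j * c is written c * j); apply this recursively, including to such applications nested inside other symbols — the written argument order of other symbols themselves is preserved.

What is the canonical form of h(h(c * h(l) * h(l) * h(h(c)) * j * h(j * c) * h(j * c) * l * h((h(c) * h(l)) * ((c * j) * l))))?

Descend into:  c * h(l) * h(l) * h(h(c)) * j * h(j * c) * h(j * c) * l * h((h(c) * h(l)) * ((c * j) * l))
Simplify inside:  h(j * c)  →  h(c * j)
Simplify inside:  h(j * c)  →  h(c * j)
Canonicalize subterm:  h((h(c) * h(l)) * ((c * j) * l))  →  h(c * h(c) * h(l) * j * l)
Drop duplicates:  drop duplicate h(l), h(c * j)
Sort:  c * h(c * h(c) * h(l) * j * l) * h(c * j) * h(h(c)) * h(l) * j * l
Rebuild:  h(h(c * h(c * h(c) * h(l) * j * l) * h(c * j) * h(h(c)) * h(l) * j * l))

Answer: h(h(c * h(c * h(c) * h(l) * j * l) * h(c * j) * h(h(c)) * h(l) * j * l))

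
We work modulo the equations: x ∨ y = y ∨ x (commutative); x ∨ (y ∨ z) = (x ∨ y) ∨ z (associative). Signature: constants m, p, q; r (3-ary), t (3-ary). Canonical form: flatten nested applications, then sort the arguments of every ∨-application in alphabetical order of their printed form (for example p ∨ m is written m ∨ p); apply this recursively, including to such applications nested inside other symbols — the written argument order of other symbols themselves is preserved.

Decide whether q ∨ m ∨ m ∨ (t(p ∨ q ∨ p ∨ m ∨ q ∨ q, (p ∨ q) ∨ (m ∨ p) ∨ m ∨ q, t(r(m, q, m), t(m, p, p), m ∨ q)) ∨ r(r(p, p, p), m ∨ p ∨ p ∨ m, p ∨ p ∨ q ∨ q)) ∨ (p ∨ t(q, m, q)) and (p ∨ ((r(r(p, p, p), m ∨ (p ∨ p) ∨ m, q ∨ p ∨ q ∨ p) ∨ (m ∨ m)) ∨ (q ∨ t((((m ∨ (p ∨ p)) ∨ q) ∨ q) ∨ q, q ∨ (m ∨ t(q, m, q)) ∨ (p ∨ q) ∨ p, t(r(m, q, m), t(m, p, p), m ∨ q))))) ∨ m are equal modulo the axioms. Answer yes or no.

Left:  q ∨ m ∨ m ∨ (t(p ∨ q ∨ p ∨ m ∨ q ∨ q, (p ∨ q) ∨ (m ∨ p) ∨ m ∨ q, t(r(m, q, m), t(m, p, p), m ∨ q)) ∨ r(r(p, p, p), m ∨ p ∨ p ∨ m, p ∨ p ∨ q ∨ q)) ∨ (p ∨ t(q, m, q))
  Un-nest:  q ∨ m ∨ m ∨ t(p ∨ q ∨ p ∨ m ∨ q ∨ q, (p ∨ q) ∨ (m ∨ p) ∨ m ∨ q, t(r(m, q, m), t(m, p, p), m ∨ q)) ∨ r(r(p, p, p), m ∨ p ∨ p ∨ m, p ∨ p ∨ q ∨ q) ∨ p ∨ t(q, m, q)
  Simplify inside:  t(p ∨ q ∨ p ∨ m ∨ q ∨ q, (p ∨ q) ∨ (m ∨ p) ∨ m ∨ q, t(r(m, q, m), t(m, p, p), m ∨ q))  →  t(m ∨ p ∨ p ∨ q ∨ q ∨ q, m ∨ m ∨ p ∨ p ∨ q ∨ q, t(r(m, q, m), t(m, p, p), m ∨ q))
  Simplify inside:  r(r(p, p, p), m ∨ p ∨ p ∨ m, p ∨ p ∨ q ∨ q)  →  r(r(p, p, p), m ∨ m ∨ p ∨ p, p ∨ p ∨ q ∨ q)
  Sort arguments:  m ∨ m ∨ p ∨ q ∨ r(r(p, p, p), m ∨ m ∨ p ∨ p, p ∨ p ∨ q ∨ q) ∨ t(m ∨ p ∨ p ∨ q ∨ q ∨ q, m ∨ m ∨ p ∨ p ∨ q ∨ q, t(r(m, q, m), t(m, p, p), m ∨ q)) ∨ t(q, m, q)
Right:  (p ∨ ((r(r(p, p, p), m ∨ (p ∨ p) ∨ m, q ∨ p ∨ q ∨ p) ∨ (m ∨ m)) ∨ (q ∨ t((((m ∨ (p ∨ p)) ∨ q) ∨ q) ∨ q, q ∨ (m ∨ t(q, m, q)) ∨ (p ∨ q) ∨ p, t(r(m, q, m), t(m, p, p), m ∨ q))))) ∨ m
  Un-nest:  p ∨ r(r(p, p, p), m ∨ (p ∨ p) ∨ m, q ∨ p ∨ q ∨ p) ∨ m ∨ m ∨ q ∨ t((((m ∨ (p ∨ p)) ∨ q) ∨ q) ∨ q, q ∨ (m ∨ t(q, m, q)) ∨ (p ∨ q) ∨ p, t(r(m, q, m), t(m, p, p), m ∨ q)) ∨ m
  Inside:  r(r(p, p, p), m ∨ (p ∨ p) ∨ m, q ∨ p ∨ q ∨ p)  →  r(r(p, p, p), m ∨ m ∨ p ∨ p, p ∨ p ∨ q ∨ q)
  Canonicalize subterm:  t((((m ∨ (p ∨ p)) ∨ q) ∨ q) ∨ q, q ∨ (m ∨ t(q, m, q)) ∨ (p ∨ q) ∨ p, t(r(m, q, m), t(m, p, p), m ∨ q))  →  t(m ∨ p ∨ p ∨ q ∨ q ∨ q, m ∨ p ∨ p ∨ q ∨ q ∨ t(q, m, q), t(r(m, q, m), t(m, p, p), m ∨ q))
  Sort:  m ∨ m ∨ m ∨ p ∨ q ∨ r(r(p, p, p), m ∨ m ∨ p ∨ p, p ∨ p ∨ q ∨ q) ∨ t(m ∨ p ∨ p ∨ q ∨ q ∨ q, m ∨ p ∨ p ∨ q ∨ q ∨ t(q, m, q), t(r(m, q, m), t(m, p, p), m ∨ q))

Answer: no — m ∨ m ∨ p ∨ q ∨ r(r(p, p, p), m ∨ m ∨ p ∨ p, p ∨ p ∨ q ∨ q) ∨ t(m ∨ p ∨ p ∨ q ∨ q ∨ q, m ∨ m ∨ p ∨ p ∨ q ∨ q, t(r(m, q, m), t(m, p, p), m ∨ q)) ∨ t(q, m, q) vs m ∨ m ∨ m ∨ p ∨ q ∨ r(r(p, p, p), m ∨ m ∨ p ∨ p, p ∨ p ∨ q ∨ q) ∨ t(m ∨ p ∨ p ∨ q ∨ q ∨ q, m ∨ p ∨ p ∨ q ∨ q ∨ t(q, m, q), t(r(m, q, m), t(m, p, p), m ∨ q))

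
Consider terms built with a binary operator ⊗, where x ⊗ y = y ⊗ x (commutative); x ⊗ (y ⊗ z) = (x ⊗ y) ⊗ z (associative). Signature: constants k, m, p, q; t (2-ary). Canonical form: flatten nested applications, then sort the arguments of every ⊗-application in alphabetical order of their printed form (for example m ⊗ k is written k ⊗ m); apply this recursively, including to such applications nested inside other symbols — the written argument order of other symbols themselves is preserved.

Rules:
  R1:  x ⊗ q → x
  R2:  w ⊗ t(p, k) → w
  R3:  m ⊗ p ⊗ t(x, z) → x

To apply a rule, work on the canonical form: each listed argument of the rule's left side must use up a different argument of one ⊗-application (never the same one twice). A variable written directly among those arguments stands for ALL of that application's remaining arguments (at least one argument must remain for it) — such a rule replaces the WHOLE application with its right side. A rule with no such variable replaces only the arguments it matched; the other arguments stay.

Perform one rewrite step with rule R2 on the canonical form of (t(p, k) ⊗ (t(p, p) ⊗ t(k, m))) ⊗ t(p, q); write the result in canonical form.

Canonical form:  t(k, m) ⊗ t(p, k) ⊗ t(p, p) ⊗ t(p, q)
Apply R2:  consuming t(p, k);  w := t(k, m) ⊗ t(p, p) ⊗ t(p, q)
Every leftover argument binds to the variable; the entire application is replaced.
New term:  t(k, m) ⊗ t(p, p) ⊗ t(p, q)

Answer: t(k, m) ⊗ t(p, p) ⊗ t(p, q)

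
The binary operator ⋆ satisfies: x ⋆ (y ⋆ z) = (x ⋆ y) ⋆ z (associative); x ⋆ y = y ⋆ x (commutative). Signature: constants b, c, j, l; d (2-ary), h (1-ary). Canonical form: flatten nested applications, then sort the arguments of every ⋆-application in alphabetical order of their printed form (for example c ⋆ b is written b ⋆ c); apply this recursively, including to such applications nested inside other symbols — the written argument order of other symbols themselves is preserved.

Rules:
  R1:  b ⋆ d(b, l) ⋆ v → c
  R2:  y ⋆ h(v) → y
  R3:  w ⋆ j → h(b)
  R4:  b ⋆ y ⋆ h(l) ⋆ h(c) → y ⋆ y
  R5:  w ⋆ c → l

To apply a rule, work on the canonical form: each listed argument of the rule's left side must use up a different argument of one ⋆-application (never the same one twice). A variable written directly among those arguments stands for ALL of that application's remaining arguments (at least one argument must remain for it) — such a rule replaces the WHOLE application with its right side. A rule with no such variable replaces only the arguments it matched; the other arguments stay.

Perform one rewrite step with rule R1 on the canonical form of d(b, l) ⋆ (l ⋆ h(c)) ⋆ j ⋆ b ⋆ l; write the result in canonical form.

Canonical form:  b ⋆ d(b, l) ⋆ h(c) ⋆ j ⋆ l ⋆ l
R1 matches:  uses b, d(b, l);  v := h(c) ⋆ j ⋆ l ⋆ l
Every leftover argument binds to the variable; the entire application is replaced.
Giving:  c

Answer: c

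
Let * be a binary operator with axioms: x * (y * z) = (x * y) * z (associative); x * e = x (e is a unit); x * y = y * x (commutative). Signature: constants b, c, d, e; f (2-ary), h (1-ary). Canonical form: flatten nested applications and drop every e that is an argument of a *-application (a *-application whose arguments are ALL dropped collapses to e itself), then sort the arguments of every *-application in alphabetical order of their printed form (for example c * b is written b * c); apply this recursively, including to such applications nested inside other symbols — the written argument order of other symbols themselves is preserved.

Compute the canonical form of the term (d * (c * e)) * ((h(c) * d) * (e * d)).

Un-nest:  d * c * e * h(c) * d * e * d
Units out:  drop e (×2)
Sort:  c * d * d * d * h(c)

Answer: c * d * d * d * h(c)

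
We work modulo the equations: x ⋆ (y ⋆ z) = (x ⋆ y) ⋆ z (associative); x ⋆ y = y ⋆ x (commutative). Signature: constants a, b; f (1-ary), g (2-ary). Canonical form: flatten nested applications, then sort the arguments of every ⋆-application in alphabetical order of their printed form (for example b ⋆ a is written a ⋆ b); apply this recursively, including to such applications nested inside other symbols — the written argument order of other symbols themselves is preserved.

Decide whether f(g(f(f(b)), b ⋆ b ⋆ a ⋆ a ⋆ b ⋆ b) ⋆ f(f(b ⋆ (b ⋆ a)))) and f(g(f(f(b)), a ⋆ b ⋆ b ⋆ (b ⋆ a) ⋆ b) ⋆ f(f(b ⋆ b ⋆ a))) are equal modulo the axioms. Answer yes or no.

Answer: yes — both canonical forms are f(f(f(a ⋆ b ⋆ b)) ⋆ g(f(f(b)), a ⋆ a ⋆ b ⋆ b ⋆ b ⋆ b))

Derivation:
Left:  f(g(f(f(b)), b ⋆ b ⋆ a ⋆ a ⋆ b ⋆ b) ⋆ f(f(b ⋆ (b ⋆ a))))
  Descend into:  g(f(f(b)), b ⋆ b ⋆ a ⋆ a ⋆ b ⋆ b) ⋆ f(f(b ⋆ (b ⋆ a)))
  Inside:  g(f(f(b)), b ⋆ b ⋆ a ⋆ a ⋆ b ⋆ b)  →  g(f(f(b)), a ⋆ a ⋆ b ⋆ b ⋆ b ⋆ b)
  Canonicalize subterm:  f(f(b ⋆ (b ⋆ a)))  →  f(f(a ⋆ b ⋆ b))
  Sort:  f(f(a ⋆ b ⋆ b)) ⋆ g(f(f(b)), a ⋆ a ⋆ b ⋆ b ⋆ b ⋆ b)
  Reassemble:  f(f(f(a ⋆ b ⋆ b)) ⋆ g(f(f(b)), a ⋆ a ⋆ b ⋆ b ⋆ b ⋆ b))
Right:  f(g(f(f(b)), a ⋆ b ⋆ b ⋆ (b ⋆ a) ⋆ b) ⋆ f(f(b ⋆ b ⋆ a)))
  Focus inside:  g(f(f(b)), a ⋆ b ⋆ b ⋆ (b ⋆ a) ⋆ b) ⋆ f(f(b ⋆ b ⋆ a))
  Canonicalize subterm:  g(f(f(b)), a ⋆ b ⋆ b ⋆ (b ⋆ a) ⋆ b)  →  g(f(f(b)), a ⋆ a ⋆ b ⋆ b ⋆ b ⋆ b)
  Simplify inside:  f(f(b ⋆ b ⋆ a))  →  f(f(a ⋆ b ⋆ b))
  Sort:  f(f(a ⋆ b ⋆ b)) ⋆ g(f(f(b)), a ⋆ a ⋆ b ⋆ b ⋆ b ⋆ b)
  Reassemble:  f(f(f(a ⋆ b ⋆ b)) ⋆ g(f(f(b)), a ⋆ a ⋆ b ⋆ b ⋆ b ⋆ b))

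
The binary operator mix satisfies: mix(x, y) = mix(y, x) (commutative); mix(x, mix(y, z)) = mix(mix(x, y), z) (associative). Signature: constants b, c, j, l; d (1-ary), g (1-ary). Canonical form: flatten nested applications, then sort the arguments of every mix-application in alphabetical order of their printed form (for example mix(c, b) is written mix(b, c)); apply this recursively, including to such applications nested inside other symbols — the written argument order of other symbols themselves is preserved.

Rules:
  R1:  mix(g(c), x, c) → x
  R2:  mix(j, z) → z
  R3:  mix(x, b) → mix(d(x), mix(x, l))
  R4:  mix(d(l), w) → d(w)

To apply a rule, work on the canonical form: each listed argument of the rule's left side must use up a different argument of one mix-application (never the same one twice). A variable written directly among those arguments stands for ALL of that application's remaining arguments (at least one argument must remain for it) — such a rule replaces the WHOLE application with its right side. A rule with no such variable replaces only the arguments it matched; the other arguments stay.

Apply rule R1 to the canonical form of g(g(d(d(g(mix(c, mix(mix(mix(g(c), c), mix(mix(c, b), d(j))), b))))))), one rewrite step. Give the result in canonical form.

Canonical form:  g(g(d(d(g(mix(b, b, c, c, c, d(j), g(c)))))))
Apply R1:  consuming c, g(c);  x := mix(b, b, c, c, d(j))
The variable takes the whole remainder — replace the entire application.
Giving:  g(g(d(d(g(mix(b, b, c, c, d(j)))))))

Answer: g(g(d(d(g(mix(b, b, c, c, d(j)))))))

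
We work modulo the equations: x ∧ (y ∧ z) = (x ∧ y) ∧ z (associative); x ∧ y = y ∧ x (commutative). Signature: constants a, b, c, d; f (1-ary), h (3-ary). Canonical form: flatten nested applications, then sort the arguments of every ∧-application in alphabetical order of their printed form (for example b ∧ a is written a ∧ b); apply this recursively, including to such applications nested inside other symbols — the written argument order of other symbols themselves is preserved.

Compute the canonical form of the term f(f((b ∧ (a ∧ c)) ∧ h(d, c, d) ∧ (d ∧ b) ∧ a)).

Answer: f(f(a ∧ a ∧ b ∧ b ∧ c ∧ d ∧ h(d, c, d)))

Derivation:
Focus inside:  (b ∧ (a ∧ c)) ∧ h(d, c, d) ∧ (d ∧ b) ∧ a
Un-nest:  b ∧ a ∧ c ∧ h(d, c, d) ∧ d ∧ b ∧ a
Sort arguments:  a ∧ a ∧ b ∧ b ∧ c ∧ d ∧ h(d, c, d)
Put back:  f(f(a ∧ a ∧ b ∧ b ∧ c ∧ d ∧ h(d, c, d)))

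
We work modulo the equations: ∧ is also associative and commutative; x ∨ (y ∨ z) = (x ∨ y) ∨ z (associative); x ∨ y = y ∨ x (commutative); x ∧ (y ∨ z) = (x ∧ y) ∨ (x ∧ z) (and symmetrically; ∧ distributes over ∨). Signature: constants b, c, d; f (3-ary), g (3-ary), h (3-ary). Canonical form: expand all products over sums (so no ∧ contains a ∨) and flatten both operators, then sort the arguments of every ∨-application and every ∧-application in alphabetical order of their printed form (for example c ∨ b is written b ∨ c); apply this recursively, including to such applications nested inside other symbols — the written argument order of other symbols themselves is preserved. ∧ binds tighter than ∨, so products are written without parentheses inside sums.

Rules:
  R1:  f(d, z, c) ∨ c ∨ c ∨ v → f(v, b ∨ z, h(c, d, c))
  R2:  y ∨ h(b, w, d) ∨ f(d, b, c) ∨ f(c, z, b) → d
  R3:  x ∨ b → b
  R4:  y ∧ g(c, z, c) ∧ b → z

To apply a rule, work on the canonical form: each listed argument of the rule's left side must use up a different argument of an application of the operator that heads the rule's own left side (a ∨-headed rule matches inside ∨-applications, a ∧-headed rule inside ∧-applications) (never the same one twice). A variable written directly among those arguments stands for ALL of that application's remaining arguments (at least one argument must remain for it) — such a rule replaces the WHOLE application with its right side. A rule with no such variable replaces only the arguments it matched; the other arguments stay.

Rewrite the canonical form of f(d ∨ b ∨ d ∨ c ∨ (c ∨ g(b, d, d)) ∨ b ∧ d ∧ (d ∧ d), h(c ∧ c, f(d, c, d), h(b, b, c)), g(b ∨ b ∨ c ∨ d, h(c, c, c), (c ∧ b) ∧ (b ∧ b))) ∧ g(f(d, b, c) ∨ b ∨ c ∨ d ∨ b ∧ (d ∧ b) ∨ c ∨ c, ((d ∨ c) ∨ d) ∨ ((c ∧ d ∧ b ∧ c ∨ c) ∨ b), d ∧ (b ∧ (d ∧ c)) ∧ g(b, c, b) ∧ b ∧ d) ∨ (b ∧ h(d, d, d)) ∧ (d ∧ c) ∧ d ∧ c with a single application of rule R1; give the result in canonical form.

Canonical form:  b ∧ c ∧ c ∧ d ∧ d ∧ h(d, d, d) ∨ f(b ∨ b ∧ d ∧ d ∧ d ∨ c ∨ c ∨ d ∨ d ∨ g(b, d, d), h(c ∧ c, f(d, c, d), h(b, b, c)), g(b ∨ b ∨ c ∨ d, h(c, c, c), b ∧ b ∧ b ∧ c)) ∧ g(b ∨ b ∧ b ∧ d ∨ c ∨ c ∨ c ∨ d ∨ f(d, b, c), b ∨ b ∧ c ∧ c ∧ d ∨ c ∨ c ∨ d ∨ d, b ∧ b ∧ c ∧ d ∧ d ∧ d ∧ g(b, c, b))
Match R1:  consume c, c, f(d, b, c);  v := b ∨ b ∧ b ∧ d ∨ c ∨ d, z := b
The extension variable absorbs all remaining arguments, so the whole application is rewritten.
Result:  b ∧ c ∧ c ∧ d ∧ d ∧ h(d, d, d) ∨ f(b ∨ b ∧ d ∧ d ∧ d ∨ c ∨ c ∨ d ∨ d ∨ g(b, d, d), h(c ∧ c, f(d, c, d), h(b, b, c)), g(b ∨ b ∨ c ∨ d, h(c, c, c), b ∧ b ∧ b ∧ c)) ∧ g(f(b ∨ b ∧ b ∧ d ∨ c ∨ d, b ∨ b, h(c, d, c)), b ∨ b ∧ c ∧ c ∧ d ∨ c ∨ c ∨ d ∨ d, b ∧ b ∧ c ∧ d ∧ d ∧ d ∧ g(b, c, b))

Answer: b ∧ c ∧ c ∧ d ∧ d ∧ h(d, d, d) ∨ f(b ∨ b ∧ d ∧ d ∧ d ∨ c ∨ c ∨ d ∨ d ∨ g(b, d, d), h(c ∧ c, f(d, c, d), h(b, b, c)), g(b ∨ b ∨ c ∨ d, h(c, c, c), b ∧ b ∧ b ∧ c)) ∧ g(f(b ∨ b ∧ b ∧ d ∨ c ∨ d, b ∨ b, h(c, d, c)), b ∨ b ∧ c ∧ c ∧ d ∨ c ∨ c ∨ d ∨ d, b ∧ b ∧ c ∧ d ∧ d ∧ d ∧ g(b, c, b))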